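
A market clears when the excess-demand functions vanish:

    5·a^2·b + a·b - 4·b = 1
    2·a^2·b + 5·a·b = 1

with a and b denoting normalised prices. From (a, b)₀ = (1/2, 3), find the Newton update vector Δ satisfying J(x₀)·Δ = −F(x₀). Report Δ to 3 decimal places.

(0.052, -3.030)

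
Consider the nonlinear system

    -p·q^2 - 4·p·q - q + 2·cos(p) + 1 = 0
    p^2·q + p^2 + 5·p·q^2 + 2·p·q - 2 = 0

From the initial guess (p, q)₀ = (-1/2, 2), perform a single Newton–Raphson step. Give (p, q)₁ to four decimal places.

(0.0902, 1.9203)

At (-1/2, 2): F = (6.755165, -13.2500).
Jacobian J = [[-q^2 - 4·q - 2·sin(p), -2·p·q - 4·p - 1], [2·p·q + 2·p + 5·q^2 + 2·q, p^2 + 10·p·q + 2·p]].
At the point, J = [[-11.041149, 3.0000], [21.0000, -10.7500]] (det J = 55.692351).
Solving J·Δ = −F gives Δ = (0.5902, -0.0797).
Then the next iterate is (p, q)₁ = (0.0902, 1.9203).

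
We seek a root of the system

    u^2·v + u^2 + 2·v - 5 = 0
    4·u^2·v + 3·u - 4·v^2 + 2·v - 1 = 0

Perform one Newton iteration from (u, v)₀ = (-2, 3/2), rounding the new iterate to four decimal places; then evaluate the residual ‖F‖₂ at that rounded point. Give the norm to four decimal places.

1.4251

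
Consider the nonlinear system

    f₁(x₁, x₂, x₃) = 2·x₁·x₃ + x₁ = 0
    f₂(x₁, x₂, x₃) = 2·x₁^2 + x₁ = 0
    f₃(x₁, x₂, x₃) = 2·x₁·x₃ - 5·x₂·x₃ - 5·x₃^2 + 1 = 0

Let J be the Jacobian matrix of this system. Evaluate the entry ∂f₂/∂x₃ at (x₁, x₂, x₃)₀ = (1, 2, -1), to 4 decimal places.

0.0000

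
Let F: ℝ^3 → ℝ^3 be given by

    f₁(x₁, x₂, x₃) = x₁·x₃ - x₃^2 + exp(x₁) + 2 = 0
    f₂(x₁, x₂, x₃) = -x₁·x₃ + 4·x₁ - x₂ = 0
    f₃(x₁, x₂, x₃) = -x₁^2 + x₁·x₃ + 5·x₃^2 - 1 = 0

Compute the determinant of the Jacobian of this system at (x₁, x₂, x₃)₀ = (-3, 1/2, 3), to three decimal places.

J = [[x₃ + exp(x₁), 0, x₁ - 2·x₃], [-x₃ + 4, -1, -x₁], [-2·x₁ + x₃, 0, x₁ + 10·x₃]].
At the point, J = [[3.04979, 0.000, -9.000], [1.000, -1.000, 3.000], [9.000, 0.000, 27.000]].
det J = -163.344.

-163.344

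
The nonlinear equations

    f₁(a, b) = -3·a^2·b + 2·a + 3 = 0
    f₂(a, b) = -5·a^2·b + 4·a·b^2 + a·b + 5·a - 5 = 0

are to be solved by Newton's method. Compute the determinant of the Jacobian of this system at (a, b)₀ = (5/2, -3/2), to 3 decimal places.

-501.875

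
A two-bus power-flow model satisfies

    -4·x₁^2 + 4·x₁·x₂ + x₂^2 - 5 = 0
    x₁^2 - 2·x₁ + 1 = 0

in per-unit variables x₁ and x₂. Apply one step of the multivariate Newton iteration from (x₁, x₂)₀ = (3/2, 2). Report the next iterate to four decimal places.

At (3/2, 2): F = (2.0000, 0.2500).
Jacobian J = [[-8·x₁ + 4·x₂, 4·x₁ + 2·x₂], [2·x₁ - 2, 0]].
At the point, J = [[-4.0000, 10.0000], [1.0000, 0.0000]] (det J = -10.0000).
Solving J·Δ = −F gives Δ = (-0.2500, -0.3000).
Then the next iterate is (x₁, x₂)₁ = (1.2500, 1.7000).

(1.2500, 1.7000)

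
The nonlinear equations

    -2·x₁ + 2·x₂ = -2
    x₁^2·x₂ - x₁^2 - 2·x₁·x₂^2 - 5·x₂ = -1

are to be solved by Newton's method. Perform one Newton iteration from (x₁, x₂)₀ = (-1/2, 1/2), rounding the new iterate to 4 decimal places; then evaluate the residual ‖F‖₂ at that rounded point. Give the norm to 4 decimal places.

0.8199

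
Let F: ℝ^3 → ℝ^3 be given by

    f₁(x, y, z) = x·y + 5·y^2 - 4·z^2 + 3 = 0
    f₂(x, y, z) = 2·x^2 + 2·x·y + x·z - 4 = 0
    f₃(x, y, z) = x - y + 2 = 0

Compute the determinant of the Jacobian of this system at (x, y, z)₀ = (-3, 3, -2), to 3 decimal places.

134.000

J = [[y, x + 10·y, -8·z], [4·x + 2·y + z, 2·x, x], [1, -1, 0]].
At the point, J = [[3.000, 27.000, 16.000], [-8.000, -6.000, -3.000], [1.000, -1.000, 0.000]].
det J = 134.000.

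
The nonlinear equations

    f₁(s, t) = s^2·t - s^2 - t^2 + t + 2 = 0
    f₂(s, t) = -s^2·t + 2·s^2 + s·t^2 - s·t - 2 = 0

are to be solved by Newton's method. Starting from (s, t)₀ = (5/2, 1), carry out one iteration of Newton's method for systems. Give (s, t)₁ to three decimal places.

(1.364, 0.619)

At (5/2, 1): F = (2.000, 4.250).
Jacobian J = [[2·s·t - 2·s, s^2 - 2·t + 1], [-2·s·t + 4·s + t^2 - t, -s^2 + 2·s·t - s]].
At the point, J = [[0.000, 5.250], [5.000, -3.750]] (det J = -26.250).
Solving J·Δ = −F gives Δ = (-1.136, -0.381).
Then the next iterate is (s, t)₁ = (1.364, 0.619).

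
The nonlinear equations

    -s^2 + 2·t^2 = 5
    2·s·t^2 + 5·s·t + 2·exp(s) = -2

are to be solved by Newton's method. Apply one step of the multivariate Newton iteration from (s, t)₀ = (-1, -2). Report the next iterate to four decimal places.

(9.6677, 0.9169)

At (-1, -2): F = (2.0000, 4.735759).
Jacobian J = [[-2·s, 4·t], [2·t^2 + 5·t + 2·exp(s), 4·s·t + 5·s]].
At the point, J = [[2.0000, -8.0000], [-1.264241, 3.0000]] (det J = -4.113929).
Solving J·Δ = −F gives Δ = (10.6677, 2.9169).
Then the next iterate is (s, t)₁ = (9.6677, 0.9169).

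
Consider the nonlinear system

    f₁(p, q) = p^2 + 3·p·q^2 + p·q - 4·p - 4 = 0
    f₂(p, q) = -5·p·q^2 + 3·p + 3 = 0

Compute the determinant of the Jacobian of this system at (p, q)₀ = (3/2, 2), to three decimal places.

J = [[2·p + 3·q^2 + q - 4, 6·p·q + p], [-5·q^2 + 3, -10·p·q]].
At the point, J = [[13.000, 19.500], [-17.000, -30.000]].
det J = -58.500.

-58.500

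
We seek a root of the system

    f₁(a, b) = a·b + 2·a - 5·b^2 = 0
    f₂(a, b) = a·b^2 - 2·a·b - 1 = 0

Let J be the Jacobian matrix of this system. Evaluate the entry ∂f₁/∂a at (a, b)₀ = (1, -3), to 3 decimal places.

-1.000

∂f₁/∂a = b + 2.
At (1, -3) this is -1.000.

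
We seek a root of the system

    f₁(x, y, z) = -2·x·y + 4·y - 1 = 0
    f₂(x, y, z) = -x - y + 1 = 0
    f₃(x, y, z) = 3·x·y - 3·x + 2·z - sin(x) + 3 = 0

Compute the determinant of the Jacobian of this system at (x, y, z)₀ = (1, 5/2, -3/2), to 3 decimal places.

14.000

J = [[-2·y, -2·x + 4, 0], [-1, -1, 0], [3·y - cos(x) - 3, 3·x, 2]].
At the point, J = [[-5.000, 2.000, 0.000], [-1.000, -1.000, 0.000], [3.95970, 3.000, 2.000]].
det J = 14.000.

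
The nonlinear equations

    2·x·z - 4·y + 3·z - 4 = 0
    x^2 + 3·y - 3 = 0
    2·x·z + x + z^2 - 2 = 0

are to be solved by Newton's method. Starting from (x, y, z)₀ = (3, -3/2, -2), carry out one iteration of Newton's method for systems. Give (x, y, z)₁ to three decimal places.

(2.000, 0.000, 0.000)

At (3, -3/2, -2): F = (-16.000, 1.500, -7.000).
Jacobian J = [[2·z, -4, 2·x + 3], [2·x, 3, 0], [2·z + 1, 0, 2·x + 2·z]].
At the point, J = [[-4.000, -4.000, 9.000], [6.000, 3.000, 0.000], [-3.000, 0.000, 2.000]] (det J = 105.000).
Solving J·Δ = −F gives Δ = (-1.000, 1.500, 2.000).
Then the next iterate is (x, y, z)₁ = (2.000, 0.000, 0.000).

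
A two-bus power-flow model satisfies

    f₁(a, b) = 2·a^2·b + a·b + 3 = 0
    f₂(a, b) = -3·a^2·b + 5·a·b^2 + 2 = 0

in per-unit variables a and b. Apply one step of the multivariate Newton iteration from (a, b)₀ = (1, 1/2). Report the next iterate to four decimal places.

(0.6341, -0.6951)

At (1, 1/2): F = (4.5000, 1.7500).
Jacobian J = [[4·a·b + b, 2·a^2 + a], [-6·a·b + 5·b^2, -3·a^2 + 10·a·b]].
At the point, J = [[2.5000, 3.0000], [-1.7500, 2.0000]] (det J = 10.2500).
Solving J·Δ = −F gives Δ = (-0.3659, -1.1951).
Then the next iterate is (a, b)₁ = (0.6341, -0.6951).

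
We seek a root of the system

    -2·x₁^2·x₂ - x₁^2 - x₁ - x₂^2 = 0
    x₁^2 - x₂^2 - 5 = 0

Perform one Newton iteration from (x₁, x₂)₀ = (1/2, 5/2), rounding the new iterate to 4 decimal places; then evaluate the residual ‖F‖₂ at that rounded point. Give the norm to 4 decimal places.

5.0709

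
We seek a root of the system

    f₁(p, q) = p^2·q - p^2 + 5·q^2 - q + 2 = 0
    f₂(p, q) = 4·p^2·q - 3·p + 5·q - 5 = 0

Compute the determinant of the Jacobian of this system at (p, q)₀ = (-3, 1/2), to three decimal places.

318.000

J = [[2·p·q - 2·p, p^2 + 10·q - 1], [8·p·q - 3, 4·p^2 + 5]].
At the point, J = [[3.000, 13.000], [-15.000, 41.000]].
det J = 318.000.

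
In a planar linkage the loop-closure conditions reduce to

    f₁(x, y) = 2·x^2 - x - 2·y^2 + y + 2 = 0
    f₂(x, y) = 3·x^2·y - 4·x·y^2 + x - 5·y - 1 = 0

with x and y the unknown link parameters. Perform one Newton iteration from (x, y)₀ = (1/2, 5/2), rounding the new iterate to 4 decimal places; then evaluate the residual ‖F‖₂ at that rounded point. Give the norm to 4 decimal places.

7.8392

At (1/2, 5/2): F = (-8.0000, -23.6250).
Jacobian J = [[4·x - 1, -4·y + 1], [6·x·y - 4·y^2 + 1, 3·x^2 - 8·x·y - 5]].
At the point, J = [[1.0000, -9.0000], [-16.5000, -14.2500]] (det J = -162.7500).
Solving J·Δ = −F gives Δ = (-0.6060, -0.9562).
Then the next iterate is (x, y)₁ = (-0.1060, 1.5438).
Re-evaluating at (-0.1060, 1.5438): F = (-1.094365, -7.762435), so ‖F‖₂ = 7.8392.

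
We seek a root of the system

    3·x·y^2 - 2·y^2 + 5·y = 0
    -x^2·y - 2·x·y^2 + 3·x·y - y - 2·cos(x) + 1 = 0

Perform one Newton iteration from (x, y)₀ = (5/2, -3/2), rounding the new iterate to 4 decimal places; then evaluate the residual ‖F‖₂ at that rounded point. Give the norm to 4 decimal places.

At (5/2, -3/2): F = (4.8750, -9.022713).
Jacobian J = [[3·y^2, 6·x·y - 4·y + 5], [-2·x·y - 2·y^2 + 3·y + 2·sin(x), -x^2 - 4·x·y + 3·x - 1]].
At the point, J = [[6.7500, -11.5000], [-0.303056, 15.2500]] (det J = 99.452359).
Solving J·Δ = −F gives Δ = (0.2958, 0.5975).
Then the next iterate is (x, y)₁ = (2.7958, -0.9025).
Re-evaluating at (2.7958, -0.9025): F = (0.690077, -1.285518), so ‖F‖₂ = 1.4590.

1.4590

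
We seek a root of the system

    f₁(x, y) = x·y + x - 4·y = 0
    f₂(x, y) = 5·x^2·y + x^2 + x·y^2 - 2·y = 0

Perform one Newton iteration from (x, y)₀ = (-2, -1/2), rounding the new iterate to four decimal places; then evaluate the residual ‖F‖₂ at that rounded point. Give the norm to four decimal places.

1.1931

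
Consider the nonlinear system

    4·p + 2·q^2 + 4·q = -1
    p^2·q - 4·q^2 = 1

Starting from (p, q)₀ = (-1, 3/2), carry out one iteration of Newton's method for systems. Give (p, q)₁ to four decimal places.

(-0.8214, 0.6786)

At (-1, 3/2): F = (7.5000, -8.5000).
Jacobian J = [[4, 4·q + 4], [2·p·q, p^2 - 8·q]].
At the point, J = [[4.0000, 10.0000], [-3.0000, -11.0000]] (det J = -14.0000).
Solving J·Δ = −F gives Δ = (0.1786, -0.8214).
Then the next iterate is (p, q)₁ = (-0.8214, 0.6786).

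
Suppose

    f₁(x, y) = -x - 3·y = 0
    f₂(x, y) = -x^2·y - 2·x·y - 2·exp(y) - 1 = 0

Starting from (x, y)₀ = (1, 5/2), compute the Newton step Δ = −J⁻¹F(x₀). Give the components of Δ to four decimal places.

(50.8565, -19.7855)

At (1, 5/2): F = (-8.5000, -32.864988).
Jacobian J = [[-1, -3], [-2·x·y - 2·y, -x^2 - 2·x - 2·exp(y)]].
At the point, J = [[-1.0000, -3.0000], [-10.0000, -27.364988]] (det J = -2.635012).
Solving J·Δ = −F gives Δ = (50.8565, -19.7855).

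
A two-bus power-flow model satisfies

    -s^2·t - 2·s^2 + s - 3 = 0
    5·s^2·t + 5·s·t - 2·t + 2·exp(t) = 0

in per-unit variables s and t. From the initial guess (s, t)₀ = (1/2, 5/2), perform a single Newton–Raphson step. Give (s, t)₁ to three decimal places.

(-0.527, 2.383)

At (1/2, 5/2): F = (-3.625, 28.73999).
Jacobian J = [[-2·s·t - 4·s + 1, -s^2], [10·s·t + 5·t, 5·s^2 + 5·s + 2·exp(t) - 2]].
At the point, J = [[-3.500, -0.250], [25.000, 26.11499]] (det J = -85.15246).
Solving J·Δ = −F gives Δ = (-1.027, -0.117).
Then the next iterate is (s, t)₁ = (-0.527, 2.383).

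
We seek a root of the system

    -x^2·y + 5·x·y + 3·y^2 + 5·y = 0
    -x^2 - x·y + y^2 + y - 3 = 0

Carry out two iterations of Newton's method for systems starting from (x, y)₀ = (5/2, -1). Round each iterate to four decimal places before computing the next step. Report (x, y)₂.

At (5/2, -1): F = (-8.2500, -6.7500).
Jacobian J = [[-2·x·y + 5·y, -x^2 + 5·x + 6·y + 5], [-2·x - y, -x + 2·y + 1]].
At the point, J = [[0.0000, 5.2500], [-4.0000, -3.5000]] (det J = 21.0000).
Solving J·Δ = −F gives Δ = (-3.0625, 1.5714).
Then the next iterate is (x, y)₁ = (-0.5625, 0.5714).
Round to (-0.5625, 0.5714) and repeat: F = (2.048637, -2.097096), J = [[3.499825, 5.299494], [0.5536, 2.7053]].
Δ = (-2.5490, 1.2968), so (x, y)₂ = (-3.1115, 1.8682).

(-3.1115, 1.8682)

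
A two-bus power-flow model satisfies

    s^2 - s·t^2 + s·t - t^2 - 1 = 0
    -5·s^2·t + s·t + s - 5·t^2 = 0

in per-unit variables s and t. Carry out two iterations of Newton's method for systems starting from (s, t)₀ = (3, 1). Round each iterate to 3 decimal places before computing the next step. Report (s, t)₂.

At (3, 1): F = (7.000, -44.000).
Jacobian J = [[2·s - t^2 + t, -2·s·t + s - 2·t], [-10·s·t + t + 1, -5·s^2 + s - 10·t]].
At the point, J = [[6.000, -5.000], [-28.000, -52.000]] (det J = -452.000).
Solving J·Δ = −F gives Δ = (-1.292, -0.150).
Then the next iterate is (s, t)₁ = (1.708, 0.850).
Round to (1.708, 0.850) and repeat: F = (1.41253, -12.85107), J = [[3.54350, -2.89560], [-12.668, -21.37832]].
Δ = (-0.600, -0.246), so (s, t)₂ = (1.108, 0.604).

(1.108, 0.604)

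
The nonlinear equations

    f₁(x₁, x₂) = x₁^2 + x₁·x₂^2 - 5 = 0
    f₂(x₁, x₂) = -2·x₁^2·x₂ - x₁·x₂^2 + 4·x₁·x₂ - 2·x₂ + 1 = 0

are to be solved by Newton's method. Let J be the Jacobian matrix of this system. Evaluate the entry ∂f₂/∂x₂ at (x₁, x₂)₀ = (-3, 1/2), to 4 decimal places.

∂f₂/∂x₂ = -2·x₁^2 - 2·x₁·x₂ + 4·x₁ - 2.
At (-3, 1/2) this is -29.0000.

-29.0000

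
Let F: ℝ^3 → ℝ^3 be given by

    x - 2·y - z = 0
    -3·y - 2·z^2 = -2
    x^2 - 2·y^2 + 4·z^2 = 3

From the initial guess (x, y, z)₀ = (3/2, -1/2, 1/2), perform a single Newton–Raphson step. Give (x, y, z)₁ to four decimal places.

(1.8500, 1.2000, -0.5500)

At (3/2, -1/2, 1/2): F = (2.0000, 3.0000, -0.2500).
Jacobian J = [[1, -2, -1], [0, -3, -4·z], [2·x, -4·y, 8·z]].
At the point, J = [[1.0000, -2.0000, -1.0000], [0.0000, -3.0000, -2.0000], [3.0000, 2.0000, 4.0000]] (det J = -5.0000).
Solving J·Δ = −F gives Δ = (0.3500, 1.7000, -1.0500).
Then the next iterate is (x, y, z)₁ = (1.8500, 1.2000, -0.5500).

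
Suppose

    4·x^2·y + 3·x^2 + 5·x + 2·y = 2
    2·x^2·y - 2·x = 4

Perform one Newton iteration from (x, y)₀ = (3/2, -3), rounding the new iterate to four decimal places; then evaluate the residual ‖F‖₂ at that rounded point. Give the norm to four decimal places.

At (3/2, -3): F = (-20.7500, -20.5000).
Jacobian J = [[8·x·y + 6·x + 5, 4·x^2 + 2], [4·x·y - 2, 2·x^2]].
At the point, J = [[-22.0000, 11.0000], [-20.0000, 4.5000]] (det J = 121.0000).
Solving J·Δ = −F gives Δ = (-1.0919, -0.2975).
Then the next iterate is (x, y)₁ = (0.4081, -3.2975).
Re-evaluating at (0.4081, -3.2975): F = (-8.251600, -5.914568), so ‖F‖₂ = 10.1524.

10.1524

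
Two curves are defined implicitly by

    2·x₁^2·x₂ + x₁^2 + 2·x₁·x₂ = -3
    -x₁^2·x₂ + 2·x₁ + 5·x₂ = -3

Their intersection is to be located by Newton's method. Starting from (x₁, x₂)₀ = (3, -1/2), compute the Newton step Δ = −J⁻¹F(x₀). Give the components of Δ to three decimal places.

At (3, -1/2): F = (0.000, 11.000).
Jacobian J = [[4·x₁·x₂ + 2·x₁ + 2·x₂, 2·x₁^2 + 2·x₁], [-2·x₁·x₂ + 2, -x₁^2 + 5]].
At the point, J = [[-1.000, 24.000], [5.000, -4.000]] (det J = -116.000).
Solving J·Δ = −F gives Δ = (-2.276, -0.095).

(-2.276, -0.095)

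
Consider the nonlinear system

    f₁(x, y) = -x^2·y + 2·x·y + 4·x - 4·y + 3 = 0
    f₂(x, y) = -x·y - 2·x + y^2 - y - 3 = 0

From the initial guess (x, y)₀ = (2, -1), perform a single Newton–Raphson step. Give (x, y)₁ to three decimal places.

At (2, -1): F = (15.000, -3.000).
Jacobian J = [[-2·x·y + 2·y + 4, -x^2 + 2·x - 4], [-y - 2, -x + 2·y - 1]].
At the point, J = [[6.000, -4.000], [-1.000, -5.000]] (det J = -34.000).
Solving J·Δ = −F gives Δ = (-2.559, -0.088).
Then the next iterate is (x, y)₁ = (-0.559, -1.088).

(-0.559, -1.088)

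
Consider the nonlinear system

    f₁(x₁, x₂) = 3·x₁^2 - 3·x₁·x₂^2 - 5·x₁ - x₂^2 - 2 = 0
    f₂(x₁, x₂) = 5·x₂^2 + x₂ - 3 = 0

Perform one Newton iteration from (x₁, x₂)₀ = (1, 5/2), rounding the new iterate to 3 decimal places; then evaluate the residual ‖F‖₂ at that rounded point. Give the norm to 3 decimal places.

At (1, 5/2): F = (-29.000, 30.750).
Jacobian J = [[6·x₁ - 3·x₂^2 - 5, -6·x₁·x₂ - 2·x₂], [0, 10·x₂ + 1]].
At the point, J = [[-17.750, -20.000], [0.000, 26.000]] (det J = -461.500).
Solving J·Δ = −F gives Δ = (-0.301, -1.183).
Then the next iterate is (x₁, x₂)₁ = (0.699, 1.317).
Re-evaluating at (0.699, 1.317): F = (-9.40091, 6.98944), so ‖F‖₂ = 11.714.

11.714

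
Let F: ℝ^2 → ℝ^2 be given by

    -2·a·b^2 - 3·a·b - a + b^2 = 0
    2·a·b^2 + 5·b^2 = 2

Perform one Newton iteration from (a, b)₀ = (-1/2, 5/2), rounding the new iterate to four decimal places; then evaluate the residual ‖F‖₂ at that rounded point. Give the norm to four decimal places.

6.7268

At (-1/2, 5/2): F = (16.7500, 23.0000).
Jacobian J = [[-2·b^2 - 3·b - 1, -4·a·b - 3·a + 2·b], [2·b^2, 4·a·b + 10·b]].
At the point, J = [[-21.0000, 11.5000], [12.5000, 20.0000]] (det J = -563.7500).
Solving J·Δ = −F gives Δ = (0.1251, -1.2282).
Then the next iterate is (a, b)₁ = (-0.3749, 1.2718).
Re-evaluating at (-0.3749, 1.2718): F = (4.635552, 4.874593), so ‖F‖₂ = 6.7268.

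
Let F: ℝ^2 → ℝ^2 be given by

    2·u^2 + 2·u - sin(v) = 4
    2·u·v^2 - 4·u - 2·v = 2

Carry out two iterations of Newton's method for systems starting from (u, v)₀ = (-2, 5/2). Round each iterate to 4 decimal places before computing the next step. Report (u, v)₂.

(-2.1473, 1.0640)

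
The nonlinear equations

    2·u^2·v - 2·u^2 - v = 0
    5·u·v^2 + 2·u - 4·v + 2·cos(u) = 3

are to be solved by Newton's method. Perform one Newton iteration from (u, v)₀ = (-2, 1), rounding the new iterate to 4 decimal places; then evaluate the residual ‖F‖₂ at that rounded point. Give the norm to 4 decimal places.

1.4412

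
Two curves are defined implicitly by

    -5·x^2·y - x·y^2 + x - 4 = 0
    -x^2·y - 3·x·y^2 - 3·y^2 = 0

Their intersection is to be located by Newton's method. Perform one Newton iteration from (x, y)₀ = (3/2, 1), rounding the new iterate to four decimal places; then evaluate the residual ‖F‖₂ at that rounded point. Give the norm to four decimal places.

6.3903

At (3/2, 1): F = (-15.2500, -9.7500).
Jacobian J = [[-10·x·y - y^2 + 1, -5·x^2 - 2·x·y], [-2·x·y - 3·y^2, -x^2 - 6·x·y - 6·y]].
At the point, J = [[-15.0000, -14.2500], [-6.0000, -17.2500]] (det J = 173.2500).
Solving J·Δ = −F gives Δ = (-0.7165, -0.3160).
Then the next iterate is (x, y)₁ = (0.7835, 0.6840).
Re-evaluating at (0.7835, 0.6840): F = (-5.682508, -2.923152), so ‖F‖₂ = 6.3903.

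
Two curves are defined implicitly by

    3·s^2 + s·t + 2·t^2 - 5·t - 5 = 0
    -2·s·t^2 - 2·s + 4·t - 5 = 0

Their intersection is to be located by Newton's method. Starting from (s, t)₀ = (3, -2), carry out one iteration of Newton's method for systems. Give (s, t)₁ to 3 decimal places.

(1.500, -1.000)

At (3, -2): F = (34.000, -43.000).
Jacobian J = [[6·s + t, s + 4·t - 5], [-2·t^2 - 2, -4·s·t + 4]].
At the point, J = [[16.000, -10.000], [-10.000, 28.000]] (det J = 348.000).
Solving J·Δ = −F gives Δ = (-1.500, 1.000).
Then the next iterate is (s, t)₁ = (1.500, -1.000).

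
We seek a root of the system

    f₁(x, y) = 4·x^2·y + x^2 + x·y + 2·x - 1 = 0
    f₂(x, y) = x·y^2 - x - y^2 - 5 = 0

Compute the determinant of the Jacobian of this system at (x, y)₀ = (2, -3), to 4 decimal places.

126.0000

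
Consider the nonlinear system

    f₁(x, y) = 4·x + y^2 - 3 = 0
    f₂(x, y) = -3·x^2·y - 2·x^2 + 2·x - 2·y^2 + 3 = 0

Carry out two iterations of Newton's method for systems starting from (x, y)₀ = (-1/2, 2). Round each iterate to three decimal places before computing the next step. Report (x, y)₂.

(0.318, 1.360)

At (-1/2, 2): F = (-1.000, -8.000).
Jacobian J = [[4, 2·y], [-6·x·y - 4·x + 2, -3·x^2 - 4·y]].
At the point, J = [[4.000, 4.000], [10.000, -8.750]] (det J = -75.000).
Solving J·Δ = −F gives Δ = (0.543, -0.293).
Then the next iterate is (x, y)₁ = (0.043, 1.707).
Round to (0.043, 1.707) and repeat: F = (0.08585, -2.75486), J = [[4.000, 3.414], [1.38759, -6.83355]].
Δ = (0.275, -0.347), so (x, y)₂ = (0.318, 1.360).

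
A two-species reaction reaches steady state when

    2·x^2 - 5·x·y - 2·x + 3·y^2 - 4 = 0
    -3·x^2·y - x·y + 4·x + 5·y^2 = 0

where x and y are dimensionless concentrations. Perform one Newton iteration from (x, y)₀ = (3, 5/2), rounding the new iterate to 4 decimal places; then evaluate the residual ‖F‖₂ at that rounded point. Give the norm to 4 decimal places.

At (3, 5/2): F = (-10.7500, -31.7500).
Jacobian J = [[4·x - 5·y - 2, -5·x + 6·y], [-6·x·y - y + 4, -3·x^2 - x + 10·y]].
At the point, J = [[-2.5000, 0.0000], [-43.5000, -5.0000]] (det J = 12.5000).
Solving J·Δ = −F gives Δ = (-4.3000, 31.0600).
Then the next iterate is (x, y)₁ = (-1.3000, 33.5600).
Re-evaluating at (-1.3000, 33.5600): F = (3598.9408, 5499.6468), so ‖F‖₂ = 6572.5558.

6572.5558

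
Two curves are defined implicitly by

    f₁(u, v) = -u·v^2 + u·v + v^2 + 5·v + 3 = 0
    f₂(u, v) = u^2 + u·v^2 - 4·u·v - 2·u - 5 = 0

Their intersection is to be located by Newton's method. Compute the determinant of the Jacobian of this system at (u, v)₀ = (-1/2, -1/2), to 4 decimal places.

0.3750

J = [[-v^2 + v, -2·u·v + u + 2·v + 5], [2·u + v^2 - 4·v - 2, 2·u·v - 4·u]].
At the point, J = [[-0.7500, 3.0000], [-0.7500, 2.5000]].
det J = 0.3750.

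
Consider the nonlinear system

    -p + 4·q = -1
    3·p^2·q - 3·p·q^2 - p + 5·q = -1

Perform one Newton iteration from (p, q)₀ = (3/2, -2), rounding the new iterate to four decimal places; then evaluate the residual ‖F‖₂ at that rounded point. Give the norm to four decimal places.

At (3/2, -2): F = (-8.5000, -42.0000).
Jacobian J = [[-1, 4], [6·p·q - 3·q^2 - 1, 3·p^2 - 6·p·q + 5]].
At the point, J = [[-1.0000, 4.0000], [-31.0000, 29.7500]] (det J = 94.2500).
Solving J·Δ = −F gives Δ = (0.9005, 2.3501).
Then the next iterate is (p, q)₁ = (2.4005, 0.3501).
Re-evaluating at (2.4005, 0.3501): F = (-0.0001, 5.519561), so ‖F‖₂ = 5.5196.

5.5196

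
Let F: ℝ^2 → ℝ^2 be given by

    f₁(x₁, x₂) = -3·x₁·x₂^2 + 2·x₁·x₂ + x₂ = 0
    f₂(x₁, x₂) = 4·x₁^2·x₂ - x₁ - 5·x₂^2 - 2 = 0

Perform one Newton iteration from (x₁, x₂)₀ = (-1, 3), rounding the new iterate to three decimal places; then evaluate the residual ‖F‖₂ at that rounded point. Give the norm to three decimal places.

10.661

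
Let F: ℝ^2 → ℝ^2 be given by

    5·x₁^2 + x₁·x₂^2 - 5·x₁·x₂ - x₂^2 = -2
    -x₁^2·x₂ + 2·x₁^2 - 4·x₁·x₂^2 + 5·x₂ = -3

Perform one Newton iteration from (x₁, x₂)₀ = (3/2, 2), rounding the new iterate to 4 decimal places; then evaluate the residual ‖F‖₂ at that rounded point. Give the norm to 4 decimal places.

2.1019

At (3/2, 2): F = (0.2500, -11.0000).
Jacobian J = [[10·x₁ + x₂^2 - 5·x₂, 2·x₁·x₂ - 5·x₁ - 2·x₂], [-2·x₁·x₂ + 4·x₁ - 4·x₂^2, -x₁^2 - 8·x₁·x₂ + 5]].
At the point, J = [[9.0000, -5.5000], [-16.0000, -21.2500]] (det J = -279.2500).
Solving J·Δ = −F gives Δ = (-0.2357, -0.3402).
Then the next iterate is (x₁, x₂)₁ = (1.2643, 1.6598).
Re-evaluating at (1.2643, 1.6598): F = (0.227976, -2.089468), so ‖F‖₂ = 2.1019.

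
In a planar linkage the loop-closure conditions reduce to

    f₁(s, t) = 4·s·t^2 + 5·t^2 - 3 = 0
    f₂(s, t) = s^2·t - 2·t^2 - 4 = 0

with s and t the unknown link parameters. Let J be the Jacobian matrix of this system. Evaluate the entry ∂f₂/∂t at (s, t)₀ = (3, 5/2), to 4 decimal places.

-1.0000

∂f₂/∂t = s^2 - 4·t.
At (3, 5/2) this is -1.0000.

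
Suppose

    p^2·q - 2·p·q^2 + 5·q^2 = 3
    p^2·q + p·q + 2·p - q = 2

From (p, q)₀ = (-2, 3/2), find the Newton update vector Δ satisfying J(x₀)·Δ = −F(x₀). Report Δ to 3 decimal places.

At (-2, 3/2): F = (23.250, -4.500).
Jacobian J = [[2·p·q - 2·q^2, p^2 - 4·p·q + 10·q], [2·p·q + q + 2, p^2 + p - 1]].
At the point, J = [[-10.500, 31.000], [-2.500, 1.000]] (det J = 67.000).
Solving J·Δ = −F gives Δ = (-2.429, -1.573).

(-2.429, -1.573)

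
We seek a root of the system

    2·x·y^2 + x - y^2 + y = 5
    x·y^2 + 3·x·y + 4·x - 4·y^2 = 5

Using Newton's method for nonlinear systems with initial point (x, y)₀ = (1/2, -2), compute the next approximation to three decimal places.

(1.087, -0.785)

At (1/2, -2): F = (-6.500, -20.000).
Jacobian J = [[2·y^2 + 1, 4·x·y - 2·y + 1], [y^2 + 3·y + 4, 2·x·y + 3·x - 8·y]].
At the point, J = [[9.000, 1.000], [2.000, 15.500]] (det J = 137.500).
Solving J·Δ = −F gives Δ = (0.587, 1.215).
Then the next iterate is (x, y)₁ = (1.087, -0.785).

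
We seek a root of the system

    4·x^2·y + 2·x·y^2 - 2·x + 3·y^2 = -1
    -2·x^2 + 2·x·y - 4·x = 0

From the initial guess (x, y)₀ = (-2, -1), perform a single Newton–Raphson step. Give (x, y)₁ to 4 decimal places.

(-2.2400, -0.1200)

At (-2, -1): F = (-12.0000, 4.0000).
Jacobian J = [[8·x·y + 2·y^2 - 2, 4·x^2 + 4·x·y + 6·y], [-4·x + 2·y - 4, 2·x]].
At the point, J = [[16.0000, 18.0000], [2.0000, -4.0000]] (det J = -100.0000).
Solving J·Δ = −F gives Δ = (-0.2400, 0.8800).
Then the next iterate is (x, y)₁ = (-2.2400, -0.1200).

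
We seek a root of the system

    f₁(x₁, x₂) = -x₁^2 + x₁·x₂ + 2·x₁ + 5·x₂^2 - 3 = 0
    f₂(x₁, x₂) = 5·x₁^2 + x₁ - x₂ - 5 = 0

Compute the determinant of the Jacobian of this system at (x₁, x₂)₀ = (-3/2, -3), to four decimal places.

-443.0000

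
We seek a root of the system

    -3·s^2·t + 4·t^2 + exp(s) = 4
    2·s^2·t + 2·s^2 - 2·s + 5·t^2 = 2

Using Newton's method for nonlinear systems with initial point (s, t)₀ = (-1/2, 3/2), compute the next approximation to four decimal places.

(-0.1206, 0.9294)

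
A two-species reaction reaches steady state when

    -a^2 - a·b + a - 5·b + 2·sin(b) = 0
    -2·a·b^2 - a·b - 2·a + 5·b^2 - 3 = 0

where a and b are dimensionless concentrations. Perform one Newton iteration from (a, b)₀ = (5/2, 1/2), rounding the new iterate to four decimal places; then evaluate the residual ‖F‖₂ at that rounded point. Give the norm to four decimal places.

At (5/2, 1/2): F = (-6.541149, -9.2500).
Jacobian J = [[-2·a - b + 1, -a + 2·cos(b) - 5], [-2·b^2 - b - 2, -4·a·b - a + 10·b]].
At the point, J = [[-4.5000, -5.744835], [-3.0000, -2.5000]] (det J = -5.984505).
Solving J·Δ = −F gives Δ = (-6.1470, 3.6764).
Then the next iterate is (a, b)₁ = (-3.6470, 4.1764).
Re-evaluating at (-3.6470, 4.1764): F = (-24.317806, 233.961176), so ‖F‖₂ = 235.2216.

235.2216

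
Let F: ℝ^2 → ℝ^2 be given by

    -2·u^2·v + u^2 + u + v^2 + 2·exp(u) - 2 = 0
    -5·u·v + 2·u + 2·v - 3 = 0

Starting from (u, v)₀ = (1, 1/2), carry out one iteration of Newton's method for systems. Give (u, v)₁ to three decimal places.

(0.164, -0.194)

At (1, 1/2): F = (4.68656, -2.500).
Jacobian J = [[-4·u·v + 2·u + 2·exp(u) + 1, -2·u^2 + 2·v], [-5·v + 2, -5·u + 2]].
At the point, J = [[6.43656, -1.000], [-0.500, -3.000]] (det J = -19.80969).
Solving J·Δ = −F gives Δ = (-0.836, -0.694).
Then the next iterate is (u, v)₁ = (0.164, -0.194).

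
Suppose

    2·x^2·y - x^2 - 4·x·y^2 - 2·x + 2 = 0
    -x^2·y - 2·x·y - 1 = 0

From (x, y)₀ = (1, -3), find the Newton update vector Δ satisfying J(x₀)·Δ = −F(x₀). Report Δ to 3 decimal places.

At (1, -3): F = (-43.000, 8.000).
Jacobian J = [[4·x·y - 2·x - 4·y^2 - 2, 2·x^2 - 8·x·y], [-2·x·y - 2·y, -x^2 - 2·x]].
At the point, J = [[-52.000, 26.000], [12.000, -3.000]] (det J = -156.000).
Solving J·Δ = −F gives Δ = (-0.506, 0.641).

(-0.506, 0.641)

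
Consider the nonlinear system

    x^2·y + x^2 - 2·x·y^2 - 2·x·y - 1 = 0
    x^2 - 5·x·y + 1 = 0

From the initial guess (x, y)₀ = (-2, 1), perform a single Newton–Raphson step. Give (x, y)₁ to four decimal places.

(1.7500, 2.8750)

At (-2, 1): F = (15.0000, 15.0000).
Jacobian J = [[2·x·y + 2·x - 2·y^2 - 2·y, x^2 - 4·x·y - 2·x], [2·x - 5·y, -5·x]].
At the point, J = [[-12.0000, 16.0000], [-9.0000, 10.0000]] (det J = 24.0000).
Solving J·Δ = −F gives Δ = (3.7500, 1.8750).
Then the next iterate is (x, y)₁ = (1.7500, 2.8750).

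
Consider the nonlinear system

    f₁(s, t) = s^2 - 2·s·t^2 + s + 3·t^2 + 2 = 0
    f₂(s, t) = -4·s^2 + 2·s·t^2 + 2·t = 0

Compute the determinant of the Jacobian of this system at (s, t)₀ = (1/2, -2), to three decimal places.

J = [[2·s - 2·t^2 + 1, -4·s·t + 6·t], [-8·s + 2·t^2, 4·s·t + 2]].
At the point, J = [[-6.000, -8.000], [4.000, -2.000]].
det J = 44.000.

44.000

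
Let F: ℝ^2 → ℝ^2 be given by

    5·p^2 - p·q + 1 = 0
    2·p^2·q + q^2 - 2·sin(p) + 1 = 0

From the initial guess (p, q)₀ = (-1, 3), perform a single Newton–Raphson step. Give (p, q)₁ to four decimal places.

(-0.4026, 1.7665)

At (-1, 3): F = (9.0000, 17.682942).
Jacobian J = [[10·p - q, -p], [4·p·q - 2·cos(p), 2·p^2 + 2·q]].
At the point, J = [[-13.0000, 1.0000], [-13.080605, 8.0000]] (det J = -90.919395).
Solving J·Δ = −F gives Δ = (0.5974, -1.2335).
Then the next iterate is (p, q)₁ = (-0.4026, 1.7665).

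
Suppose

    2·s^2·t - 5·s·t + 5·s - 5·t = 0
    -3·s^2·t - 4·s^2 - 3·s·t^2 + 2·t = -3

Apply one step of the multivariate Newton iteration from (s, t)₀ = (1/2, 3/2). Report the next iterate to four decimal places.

At (1/2, 3/2): F = (-8.0000, 0.5000).
Jacobian J = [[4·s·t - 5·t + 5, 2·s^2 - 5·s - 5], [-6·s·t - 8·s - 3·t^2, -3·s^2 - 6·s·t + 2]].
At the point, J = [[0.5000, -7.0000], [-15.2500, -3.2500]] (det J = -108.3750).
Solving J·Δ = −F gives Δ = (0.2722, -1.1234).
Then the next iterate is (s, t)₁ = (0.7722, 0.3766).

(0.7722, 0.3766)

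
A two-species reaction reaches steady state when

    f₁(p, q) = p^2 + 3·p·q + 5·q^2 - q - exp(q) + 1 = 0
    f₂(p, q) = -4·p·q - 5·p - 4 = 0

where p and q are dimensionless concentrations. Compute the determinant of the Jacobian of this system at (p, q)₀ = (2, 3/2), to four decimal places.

J = [[2·p + 3·q, 3·p + 10·q - exp(q) - 1], [-4·q - 5, -4·p]].
At the point, J = [[8.5000, 15.518311], [-11.0000, -8.0000]].
det J = 102.7014.

102.7014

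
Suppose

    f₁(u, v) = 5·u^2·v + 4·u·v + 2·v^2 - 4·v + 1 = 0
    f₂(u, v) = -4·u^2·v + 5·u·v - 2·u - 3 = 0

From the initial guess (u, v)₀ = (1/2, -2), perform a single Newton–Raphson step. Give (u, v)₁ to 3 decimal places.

(-0.234, 0.710)

At (1/2, -2): F = (10.500, -7.000).
Jacobian J = [[10·u·v + 4·v, 5·u^2 + 4·u + 4·v - 4], [-8·u·v + 5·v - 2, -4·u^2 + 5·u]].
At the point, J = [[-18.000, -8.750], [-4.000, 1.500]] (det J = -62.000).
Solving J·Δ = −F gives Δ = (-0.734, 2.710).
Then the next iterate is (u, v)₁ = (-0.234, 0.710).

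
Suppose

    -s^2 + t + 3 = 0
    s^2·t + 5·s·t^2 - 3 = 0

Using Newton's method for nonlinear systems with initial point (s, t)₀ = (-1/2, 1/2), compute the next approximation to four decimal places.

(-1.7708, -1.4792)

At (-1/2, 1/2): F = (3.2500, -3.5000).
Jacobian J = [[-2·s, 1], [2·s·t + 5·t^2, s^2 + 10·s·t]].
At the point, J = [[1.0000, 1.0000], [0.7500, -2.2500]] (det J = -3.0000).
Solving J·Δ = −F gives Δ = (-1.2708, -1.9792).
Then the next iterate is (s, t)₁ = (-1.7708, -1.4792).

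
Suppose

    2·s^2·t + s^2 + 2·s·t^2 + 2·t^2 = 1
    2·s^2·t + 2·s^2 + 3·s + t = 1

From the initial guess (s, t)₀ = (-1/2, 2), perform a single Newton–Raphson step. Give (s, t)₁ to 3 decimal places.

At (-1/2, 2): F = (4.250, 1.000).
Jacobian J = [[4·s·t + 2·s + 2·t^2, 2·s^2 + 4·s·t + 4·t], [4·s·t + 4·s + 3, 2·s^2 + 1]].
At the point, J = [[3.000, 4.500], [-3.000, 1.500]] (det J = 18.000).
Solving J·Δ = −F gives Δ = (-0.104, -0.875).
Then the next iterate is (s, t)₁ = (-0.604, 1.125).

(-0.604, 1.125)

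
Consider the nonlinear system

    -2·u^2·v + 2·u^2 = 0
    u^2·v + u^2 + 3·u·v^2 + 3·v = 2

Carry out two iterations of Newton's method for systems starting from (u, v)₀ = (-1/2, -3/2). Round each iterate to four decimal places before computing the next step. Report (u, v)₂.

At (-1/2, -3/2): F = (1.2500, -10.0000).
Jacobian J = [[-4·u·v + 4·u, -2·u^2], [2·u·v + 2·u + 3·v^2, u^2 + 6·u·v + 3]].
At the point, J = [[-5.0000, -0.5000], [7.2500, 7.7500]] (det J = -35.1250).
Solving J·Δ = −F gives Δ = (0.1335, 1.1655).
Then the next iterate is (u, v)₁ = (-0.3665, -0.3345).
Round to (-0.3665, -0.3345) and repeat: F = (0.358506, -3.037132), J = [[-1.956377, -0.268645], [-0.152141, 3.869888]].
Δ = (0.0751, 0.7878), so (u, v)₂ = (-0.2914, 0.4533).

(-0.2914, 0.4533)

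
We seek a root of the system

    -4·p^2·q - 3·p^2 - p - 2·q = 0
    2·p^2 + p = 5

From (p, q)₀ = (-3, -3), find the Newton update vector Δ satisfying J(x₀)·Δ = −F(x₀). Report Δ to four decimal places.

At (-3, -3): F = (90.0000, 10.0000).
Jacobian J = [[-8·p·q - 6·p - 1, -4·p^2 - 2], [4·p + 1, 0]].
At the point, J = [[-55.0000, -38.0000], [-11.0000, 0.0000]] (det J = -418.0000).
Solving J·Δ = −F gives Δ = (0.9091, 1.0526).

(0.9091, 1.0526)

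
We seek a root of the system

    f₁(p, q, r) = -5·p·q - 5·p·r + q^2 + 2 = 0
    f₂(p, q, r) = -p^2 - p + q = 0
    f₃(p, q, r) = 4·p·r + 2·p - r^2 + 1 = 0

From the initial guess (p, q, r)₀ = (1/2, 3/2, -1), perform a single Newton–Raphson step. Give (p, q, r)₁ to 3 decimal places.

At (1/2, 3/2, -1): F = (3.000, 0.750, -1.000).
Jacobian J = [[-5·q - 5·r, -5·p + 2·q, -5·p], [-2·p - 1, 1, 0], [4·r + 2, 0, 4·p - 2·r]].
At the point, J = [[-2.500, 0.500, -2.500], [-2.000, 1.000, 0.000], [-2.000, 0.000, 4.000]] (det J = -11.000).
Solving J·Δ = −F gives Δ = (0.727, 0.705, 0.614).
Then the next iterate is (p, q, r)₁ = (1.227, 2.205, -0.386).

(1.227, 2.205, -0.386)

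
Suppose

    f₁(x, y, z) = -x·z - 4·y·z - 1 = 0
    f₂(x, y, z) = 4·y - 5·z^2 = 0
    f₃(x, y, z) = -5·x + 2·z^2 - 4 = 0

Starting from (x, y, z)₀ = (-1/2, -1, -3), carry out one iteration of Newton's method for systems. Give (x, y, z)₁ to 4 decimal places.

(-0.8867, -0.2710, -1.4639)

At (-1/2, -1, -3): F = (-14.5000, -49.0000, 16.5000).
Jacobian J = [[-z, -4·z, -x - 4·y], [0, 4, -10·z], [-5, 0, 4·z]].
At the point, J = [[3.0000, 12.0000, 4.5000], [0.0000, 4.0000, 30.0000], [-5.0000, 0.0000, -12.0000]] (det J = -1854.0000).
Solving J·Δ = −F gives Δ = (-0.3867, 0.7290, 1.5361).
Then the next iterate is (x, y, z)₁ = (-0.8867, -0.2710, -1.4639).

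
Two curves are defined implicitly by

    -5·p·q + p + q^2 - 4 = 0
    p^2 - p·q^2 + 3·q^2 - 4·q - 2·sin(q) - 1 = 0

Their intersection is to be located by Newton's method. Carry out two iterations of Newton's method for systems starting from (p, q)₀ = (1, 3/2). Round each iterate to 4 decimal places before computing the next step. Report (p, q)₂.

At (1, 3/2): F = (-8.2500, -3.494990).
Jacobian J = [[-5·q + 1, -5·p + 2·q], [2·p - q^2, -2·p·q + 6·q - 2·cos(q) - 4]].
At the point, J = [[-6.5000, -2.0000], [-0.2500, 1.858526]] (det J = -12.580416).
Solving J·Δ = −F gives Δ = (-1.7744, 1.6418).
Then the next iterate is (p, q)₁ = (-0.7744, 3.1418).
Round to (-0.7744, 3.1418) and repeat: F = (17.261557, 24.289662), J = [[-14.7090, 10.1556], [-11.419707, 21.716820]].
Δ = (0.6301, -0.7872), so (p, q)₂ = (-0.1443, 2.3546).

(-0.1443, 2.3546)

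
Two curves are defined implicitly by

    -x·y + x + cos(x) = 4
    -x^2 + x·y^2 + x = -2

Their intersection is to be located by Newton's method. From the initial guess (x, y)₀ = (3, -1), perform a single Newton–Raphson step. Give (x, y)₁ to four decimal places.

(2.6087, -0.9058)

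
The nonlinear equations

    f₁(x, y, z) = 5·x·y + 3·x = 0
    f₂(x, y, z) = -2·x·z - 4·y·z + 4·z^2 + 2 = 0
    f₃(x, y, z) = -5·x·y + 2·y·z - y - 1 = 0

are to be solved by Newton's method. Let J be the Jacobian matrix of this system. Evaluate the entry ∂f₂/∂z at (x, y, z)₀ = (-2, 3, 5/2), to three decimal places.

∂f₂/∂z = -2·x - 4·y + 8·z.
At (-2, 3, 5/2) this is 12.000.

12.000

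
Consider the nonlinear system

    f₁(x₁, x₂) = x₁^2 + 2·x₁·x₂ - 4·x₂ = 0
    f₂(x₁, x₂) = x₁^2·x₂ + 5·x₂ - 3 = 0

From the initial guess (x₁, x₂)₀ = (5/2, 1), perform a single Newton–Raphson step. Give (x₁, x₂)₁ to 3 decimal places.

(1.506, 0.708)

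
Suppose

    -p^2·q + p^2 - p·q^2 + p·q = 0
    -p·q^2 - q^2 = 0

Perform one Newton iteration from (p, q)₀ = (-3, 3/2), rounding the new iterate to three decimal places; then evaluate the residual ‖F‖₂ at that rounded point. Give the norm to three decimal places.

At (-3, 3/2): F = (-2.250, 4.500).
Jacobian J = [[-2·p·q + 2·p - q^2 + q, -p^2 - 2·p·q + p], [-q^2, -2·p·q - 2·q]].
At the point, J = [[2.250, -3.000], [-2.250, 6.000]] (det J = 6.750).
Solving J·Δ = −F gives Δ = (0.000, -0.750).
Then the next iterate is (p, q)₁ = (-3.000, 0.750).
Re-evaluating at (-3.000, 0.750): F = (1.68750, 1.125), so ‖F‖₂ = 2.028.

2.028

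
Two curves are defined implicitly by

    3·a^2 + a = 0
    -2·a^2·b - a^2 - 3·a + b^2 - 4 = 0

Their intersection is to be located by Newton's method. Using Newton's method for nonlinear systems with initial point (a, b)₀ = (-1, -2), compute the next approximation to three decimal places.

At (-1, -2): F = (2.000, 6.000).
Jacobian J = [[6·a + 1, 0], [-4·a·b - 2·a - 3, -2·a^2 + 2·b]].
At the point, J = [[-5.000, 0.000], [-9.000, -6.000]] (det J = 30.000).
Solving J·Δ = −F gives Δ = (0.400, 0.400).
Then the next iterate is (a, b)₁ = (-0.600, -1.600).

(-0.600, -1.600)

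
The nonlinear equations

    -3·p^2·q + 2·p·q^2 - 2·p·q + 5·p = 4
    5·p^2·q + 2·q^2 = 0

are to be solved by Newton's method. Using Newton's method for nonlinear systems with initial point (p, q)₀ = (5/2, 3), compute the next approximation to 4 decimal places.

At (5/2, 3): F = (-17.7500, 111.7500).
Jacobian J = [[-6·p·q + 2·q^2 - 2·q + 5, -3·p^2 + 4·p·q - 2·p], [10·p·q, 5·p^2 + 4·q]].
At the point, J = [[-28.0000, 6.2500], [75.0000, 43.2500]] (det J = -1679.7500).
Solving J·Δ = −F gives Δ = (-0.8728, -1.0702).
Then the next iterate is (p, q)₁ = (1.6272, 1.9298).

(1.6272, 1.9298)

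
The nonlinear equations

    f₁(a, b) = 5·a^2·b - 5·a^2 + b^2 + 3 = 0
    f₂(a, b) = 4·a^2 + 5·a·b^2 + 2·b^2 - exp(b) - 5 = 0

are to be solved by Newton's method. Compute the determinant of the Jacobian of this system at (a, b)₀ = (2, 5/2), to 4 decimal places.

J = [[10·a·b - 10·a, 5·a^2 + 2·b], [8·a + 5·b^2, 10·a·b + 4·b - exp(b)]].
At the point, J = [[30.0000, 25.0000], [47.2500, 47.817506]].
det J = 253.2752.

253.2752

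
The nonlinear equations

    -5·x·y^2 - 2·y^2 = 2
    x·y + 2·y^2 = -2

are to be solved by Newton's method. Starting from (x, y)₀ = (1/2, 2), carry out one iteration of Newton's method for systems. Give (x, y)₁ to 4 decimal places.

(0.7090, 0.6567)

At (1/2, 2): F = (-20.0000, 11.0000).
Jacobian J = [[-5·y^2, -10·x·y - 4·y], [y, x + 4·y]].
At the point, J = [[-20.0000, -18.0000], [2.0000, 8.5000]] (det J = -134.0000).
Solving J·Δ = −F gives Δ = (0.2090, -1.3433).
Then the next iterate is (x, y)₁ = (0.7090, 0.6567).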